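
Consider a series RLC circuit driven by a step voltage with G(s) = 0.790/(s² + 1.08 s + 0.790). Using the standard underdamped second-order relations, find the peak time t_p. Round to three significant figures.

ω_n = √0.790 = 0.889 rad/s; ζ = 1.08/(2·0.889) = 0.608.
The damped frequency ω_d = ω_n√(1−ζ²) = 0.706 rad/s. Then t_p = π/ω_d = 4.45 s.

t_p ≈ 4.45 s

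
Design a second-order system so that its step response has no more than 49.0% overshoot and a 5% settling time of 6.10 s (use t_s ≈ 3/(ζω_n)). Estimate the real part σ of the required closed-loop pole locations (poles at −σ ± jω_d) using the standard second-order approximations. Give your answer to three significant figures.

The settling-time spec alone fixes σ = ζω_n = 3/t_s = 3/6.10 = 0.492.
(Overshoot then fixes ζ = 0.221 and hence ω_d = σ·√(1−ζ²)/ζ = 2.17 rad/s.)

σ ≈ 0.492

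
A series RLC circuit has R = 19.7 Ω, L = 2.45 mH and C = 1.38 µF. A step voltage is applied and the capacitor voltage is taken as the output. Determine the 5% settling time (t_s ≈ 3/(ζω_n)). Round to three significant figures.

For a series RLC circuit (capacitor voltage as output), ω_n = 1/√(LC) = 1/√(2.45 mH · 1.38 µF) = 17200 rad/s.
ζ = (R/2)·√(C/L) = (19.7/2)·√(1.38 µF/2.45 mH) = 0.234.
t_s ≈ 3/(ζω_n) = 0.000746 s.

t_s ≈ 0.000746 s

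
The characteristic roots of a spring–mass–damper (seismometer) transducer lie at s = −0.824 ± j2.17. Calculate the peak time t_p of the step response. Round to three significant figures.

t_p = π/ω_d with ω_d = 2.17 (the imaginary part), so t_p = 1.45 s.

t_p ≈ 1.45 s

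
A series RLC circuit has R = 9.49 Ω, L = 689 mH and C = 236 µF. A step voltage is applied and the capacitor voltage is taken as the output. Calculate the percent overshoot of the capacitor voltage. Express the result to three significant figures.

For a series RLC circuit (capacitor voltage as output), ω_n = 1/√(LC) = 1/√(689 mH · 236 µF) = 78.4 rad/s.
ζ = (R/2)·√(C/L) = (9.49/2)·√(236 µF/689 mH) = 0.0878.
%OS = 100·exp(−πζ/√(1−ζ²)) = 75.8%.

%OS ≈ 75.8%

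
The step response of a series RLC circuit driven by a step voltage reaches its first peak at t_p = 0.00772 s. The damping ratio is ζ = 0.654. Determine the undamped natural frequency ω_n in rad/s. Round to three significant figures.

ω_n ≈ 538 rad/s

Peak time t_p = π/ω_d, so ω_d = π/t_p = π/0.00772 = 407 rad/s.
ω_n = ω_d/√(1−ζ²) = 407/√0.572 = 538 rad/s.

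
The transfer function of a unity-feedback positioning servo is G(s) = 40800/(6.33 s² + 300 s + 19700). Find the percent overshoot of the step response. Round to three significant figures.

Dividing through by 6.33: denominator becomes s² + 47.39 s + 3112.
So ω_n = √3112 = 55.8 rad/s and ζ = 47.39/(2·55.8) = 0.425.
%OS = 100 e^{−πζ/√(1−ζ²)} with ζ = 0.425 gives 22.9%.

%OS ≈ 22.9%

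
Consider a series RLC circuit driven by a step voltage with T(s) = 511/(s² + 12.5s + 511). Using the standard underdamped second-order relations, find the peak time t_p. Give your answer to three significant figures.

Comparing the denominator to s² + 2ζω_n s + ω_n²: ω_n = √511 = 22.6 rad/s, and 2ζω_n = 12.5 so ζ = 12.5/(2·22.6) = 0.276.
ω_d = 22.6·√(1 − 0.276²) = 21.7 rad/s. Then t_p = π/ω_d = 0.145 s.

t_p ≈ 0.145 s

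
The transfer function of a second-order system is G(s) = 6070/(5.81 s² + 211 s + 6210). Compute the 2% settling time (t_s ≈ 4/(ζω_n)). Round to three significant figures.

t_s ≈ 0.220 s

Dividing through by 5.81: denominator becomes s² + 36.32 s + 1069.
So ω_n = √1069 = 32.7 rad/s and ζ = 36.32/(2·32.7) = 0.555.
t_s ≈ 4/(ζω_n) = 0.220 s.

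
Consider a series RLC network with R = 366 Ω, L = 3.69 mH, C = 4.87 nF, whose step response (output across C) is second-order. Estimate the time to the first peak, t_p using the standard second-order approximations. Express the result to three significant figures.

For a series RLC circuit (capacitor voltage as output), ω_n = 1/√(LC) = 1/√(3.69 mH · 4.87 nF) = 236000 rad/s.
ζ = (R/2)·√(C/L) = (366/2)·√(4.87 nF/3.69 mH) = 0.210.
ω_d = ω_n√(1−ζ²) = 231000 rad/s. t_p = π/ω_d = 0.0000136 s.

t_p ≈ 0.0000136 s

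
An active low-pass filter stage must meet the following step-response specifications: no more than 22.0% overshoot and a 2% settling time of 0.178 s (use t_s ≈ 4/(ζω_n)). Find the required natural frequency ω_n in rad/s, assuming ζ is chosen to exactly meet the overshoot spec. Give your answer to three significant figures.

ω_n ≈ 51.8 rad/s

From %OS = 100·exp(−πζ/√(1−ζ²)), invert to get ζ = −ln(OS)/√(π² + ln²(OS)) with OS = 0.220.
−ln 0.220 = 1.514, so ζ = 1.514/√(π² + 2.293) = 0.434.
Then ω_n = 4/(ζ t_s) = 4/(0.434 × 0.178) = 51.8 rad/s.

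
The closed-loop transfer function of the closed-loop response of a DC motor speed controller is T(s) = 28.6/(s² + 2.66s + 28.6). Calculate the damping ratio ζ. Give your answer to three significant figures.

Matching coefficients with s² + 2ζω_n s + ω_n² gives ω_n² = 28.6 ⇒ ω_n = 5.35 rad/s, and ζ = 2.66/(2ω_n) = 0.249.

ζ ≈ 0.249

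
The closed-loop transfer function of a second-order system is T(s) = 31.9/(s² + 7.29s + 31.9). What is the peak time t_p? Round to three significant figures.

t_p ≈ 0.728 s

Comparing the denominator to s² + 2ζω_n s + ω_n²: ω_n = √31.9 = 5.65 rad/s, and 2ζω_n = 7.29 so ζ = 7.29/(2·5.65) = 0.645.
The damped frequency ω_d = ω_n√(1−ζ²) = 4.31 rad/s. Then t_p = π/ω_d = 0.728 s.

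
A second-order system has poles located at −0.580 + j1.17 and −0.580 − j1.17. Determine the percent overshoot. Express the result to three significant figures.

%OS ≈ 21.1%

|pole| = ω_n = √(0.580² + 1.17²) = 1.31 rad/s; ζ = cos θ = σ/ω_n = 0.444.
Overshoot: exp(−π·0.444/√(1−0.444²)) = 0.211, i.e. 21.1%.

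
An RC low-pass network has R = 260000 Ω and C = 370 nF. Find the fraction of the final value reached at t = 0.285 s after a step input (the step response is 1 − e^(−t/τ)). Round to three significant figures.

τ = RC = 260000 × 370 nF = 0.0962 s.
y(t)/y_∞ = 1 − e^(−t/τ) = 1 − e^(−0.285/0.0962) = 1 − e^(−2.96) = 0.948.

y/y_∞ ≈ 0.948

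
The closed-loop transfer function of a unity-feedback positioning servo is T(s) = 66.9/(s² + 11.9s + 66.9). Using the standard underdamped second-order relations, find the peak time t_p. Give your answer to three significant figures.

t_p ≈ 0.560 s

Comparing the denominator to s² + 2ζω_n s + ω_n²: ω_n = √66.9 = 8.18 rad/s, and 2ζω_n = 11.9 so ζ = 11.9/(2·8.18) = 0.727.
ω_d = ω_n√(1−ζ²) = 5.61 rad/s. Then t_p = π/ω_d = 0.560 s.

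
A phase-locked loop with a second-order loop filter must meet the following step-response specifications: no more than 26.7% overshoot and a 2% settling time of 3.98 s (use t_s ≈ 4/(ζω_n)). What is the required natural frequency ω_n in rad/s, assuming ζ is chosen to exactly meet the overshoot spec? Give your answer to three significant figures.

ζ = −ln(OS)/√(π² + (ln OS)²). With OS = 0.267, ln OS = −1.321 and ζ = 1.321/3.408 = 0.387.
From t_s ≈ 4/(ζω_n): ω_n = 4/(ζ·t_s) = 4/(0.387·3.98) = 2.59 rad/s.

ω_n ≈ 2.59 rad/s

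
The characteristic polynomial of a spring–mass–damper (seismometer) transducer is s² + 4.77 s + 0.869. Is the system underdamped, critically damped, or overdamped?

a² − 4b = 19 > 0 (two distinct real roots); the system is overdamped.

overdamped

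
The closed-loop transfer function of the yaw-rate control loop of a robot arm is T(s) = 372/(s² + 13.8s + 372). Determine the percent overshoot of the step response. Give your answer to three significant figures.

ω_n = √372 = 19.3 rad/s; ζ = 13.8/(2·19.3) = 0.358.
%OS = 100·exp(−πζ/√(1−ζ²)) = 30.0%.

%OS ≈ 30.0%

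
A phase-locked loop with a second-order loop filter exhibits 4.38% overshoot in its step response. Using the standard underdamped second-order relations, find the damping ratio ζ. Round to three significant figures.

From %OS = 100·exp(−πζ/√(1−ζ²)), invert to get ζ = −ln(OS)/√(π² + ln²(OS)) with OS = 0.0438.
−ln 0.0438 = 3.128, so ζ = 3.128/√(π² + 9.785) = 0.706.

ζ ≈ 0.706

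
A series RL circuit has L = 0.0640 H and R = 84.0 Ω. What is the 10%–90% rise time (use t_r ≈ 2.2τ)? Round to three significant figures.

τ = L/R = 0.0640/84.0 = 0.000762 s.
t_r ≈ 2.2τ = 0.00168 s.

t_r ≈ 0.00168 s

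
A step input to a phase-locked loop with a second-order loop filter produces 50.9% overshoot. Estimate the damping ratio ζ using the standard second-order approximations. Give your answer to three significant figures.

From %OS = 100·exp(−πζ/√(1−ζ²)), invert to get ζ = −ln(OS)/√(π² + ln²(OS)) with OS = 0.509.
−ln 0.509 = 0.6753, so ζ = 0.6753/√(π² + 0.4560) = 0.210.

ζ ≈ 0.210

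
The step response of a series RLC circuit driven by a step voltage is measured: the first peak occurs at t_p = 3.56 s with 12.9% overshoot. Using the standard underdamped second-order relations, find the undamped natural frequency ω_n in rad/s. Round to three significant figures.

ζ from %OS: ζ = |ln 0.129|/√(π²+ln²0.129) = 0.546.
t_p = π/ω_d ⇒ ω_d = 0.882 rad/s; then ω_n = ω_d/√(1−ζ²) = 1.05 rad/s.

ω_n ≈ 1.05 rad/s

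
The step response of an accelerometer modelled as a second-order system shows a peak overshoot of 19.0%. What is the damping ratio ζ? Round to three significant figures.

ζ ≈ 0.467

From %OS = 100·exp(−πζ/√(1−ζ²)), invert to get ζ = −ln(OS)/√(π² + ln²(OS)) with OS = 0.190.
−ln 0.190 = 1.661, so ζ = 1.661/√(π² + 2.758) = 0.467.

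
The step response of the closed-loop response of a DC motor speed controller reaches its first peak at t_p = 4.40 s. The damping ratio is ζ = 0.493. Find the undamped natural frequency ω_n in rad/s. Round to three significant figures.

Peak time t_p = π/ω_d, so ω_d = π/t_p = π/4.40 = 0.714 rad/s.
ω_n = ω_d/√(1−ζ²) = 0.714/√0.757 = 0.821 rad/s.

ω_n ≈ 0.821 rad/s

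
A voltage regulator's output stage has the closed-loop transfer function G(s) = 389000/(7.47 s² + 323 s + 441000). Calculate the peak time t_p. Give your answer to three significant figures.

t_p ≈ 0.0130 s

Dividing through by 7.47: denominator becomes s² + 43.24 s + 59040.
So ω_n = √59040 = 243 rad/s and ζ = 43.24/(2·243) = 0.0890.
ω_d = ω_n√(1−ζ²) = 242 rad/s. t_p = π/ω_d = 0.0130 s.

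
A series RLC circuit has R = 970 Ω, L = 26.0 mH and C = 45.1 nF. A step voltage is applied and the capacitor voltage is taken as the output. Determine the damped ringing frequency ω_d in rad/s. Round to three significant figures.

ω_d ≈ 22500 rad/s

For a series RLC circuit (capacitor voltage as output), ω_n = 1/√(LC) = 1/√(26.0 mH · 45.1 nF) = 29200 rad/s.
ζ = (R/2)·√(C/L) = (970/2)·√(45.1 nF/26.0 mH) = 0.639.
The damped frequency ω_d = ω_n√(1−ζ²) = 22500 rad/s.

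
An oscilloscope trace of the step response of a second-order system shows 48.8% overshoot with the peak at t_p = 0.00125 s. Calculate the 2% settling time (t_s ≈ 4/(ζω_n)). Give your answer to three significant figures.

t_s ≈ 0.00697 s

ζ from %OS: ζ = |ln 0.488|/√(π²+ln²0.488) = 0.223.
From t_p = π/ω_d, ω_d = π/0.00125 = 2510 rad/s, so ω_n = ω_d/√(1−ζ²) = 2580 rad/s.
t_s ≈ 4/(ζω_n) = 4/(0.223·2580) = 0.00697 s.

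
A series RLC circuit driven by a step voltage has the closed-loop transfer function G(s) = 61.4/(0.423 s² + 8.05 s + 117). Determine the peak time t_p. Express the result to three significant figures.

t_p ≈ 0.230 s

Dividing through by 0.423: denominator becomes s² + 19.03 s + 276.6.
So ω_n = √276.6 = 16.6 rad/s and ζ = 19.03/(2·16.6) = 0.572.
ω_d = 16.6·√(1 − 0.572²) = 13.6 rad/s. t_p = π/ω_d = 0.230 s.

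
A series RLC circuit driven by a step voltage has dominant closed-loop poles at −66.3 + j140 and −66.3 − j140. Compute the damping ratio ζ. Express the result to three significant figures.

ζ ≈ 0.428

|pole| = ω_n = √(66.3² + 140²) = 155 rad/s; ζ = cos θ = σ/ω_n = 0.428.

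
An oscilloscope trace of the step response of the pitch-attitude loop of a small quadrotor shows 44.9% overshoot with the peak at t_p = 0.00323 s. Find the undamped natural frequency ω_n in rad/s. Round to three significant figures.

ω_n ≈ 1000 rad/s

ζ from %OS: ζ = |ln 0.449|/√(π²+ln²0.449) = 0.247.
t_p = π/ω_d ⇒ ω_d = 973 rad/s; then ω_n = ω_d/√(1−ζ²) = 1000 rad/s.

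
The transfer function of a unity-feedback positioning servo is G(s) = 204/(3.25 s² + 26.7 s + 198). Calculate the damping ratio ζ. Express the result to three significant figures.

Dividing through by 3.25: denominator becomes s² + 8.215 s + 60.92.
So ω_n = √60.92 = 7.81 rad/s and ζ = 8.215/(2·7.81) = 0.526.

ζ ≈ 0.526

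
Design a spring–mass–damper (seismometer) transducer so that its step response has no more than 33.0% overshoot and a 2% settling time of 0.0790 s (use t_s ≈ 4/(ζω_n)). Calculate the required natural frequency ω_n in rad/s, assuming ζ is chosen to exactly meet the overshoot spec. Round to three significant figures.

ω_n ≈ 152 rad/s

From %OS = 100·exp(−πζ/√(1−ζ²)), invert to get ζ = −ln(OS)/√(π² + ln²(OS)) with OS = 0.330.
−ln 0.330 = 1.109, so ζ = 1.109/√(π² + 1.229) = 0.333.
Then ω_n = 4/(ζ t_s) = 4/(0.333 × 0.0790) = 152 rad/s.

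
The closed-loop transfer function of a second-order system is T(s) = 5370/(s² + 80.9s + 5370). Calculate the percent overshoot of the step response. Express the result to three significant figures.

Matching coefficients with s² + 2ζω_n s + ω_n² gives ω_n² = 5370 ⇒ ω_n = 73.3 rad/s, and ζ = 80.9/(2ω_n) = 0.552.
%OS = 100 e^{−πζ/√(1−ζ²)} with ζ = 0.552 gives 12.5%.

%OS ≈ 12.5%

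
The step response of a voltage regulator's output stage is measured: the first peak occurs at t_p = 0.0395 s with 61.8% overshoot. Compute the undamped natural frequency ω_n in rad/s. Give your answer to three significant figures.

From the overshoot, ζ = −ln(OS)/√(π²+ln²(OS)) = 0.151.
From t_p = π/ω_d, ω_d = π/0.0395 = 79.5 rad/s, so ω_n = ω_d/√(1−ζ²) = 80.5 rad/s.

ω_n ≈ 80.5 rad/s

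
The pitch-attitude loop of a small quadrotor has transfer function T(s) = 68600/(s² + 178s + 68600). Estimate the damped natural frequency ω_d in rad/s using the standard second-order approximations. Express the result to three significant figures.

ω_d ≈ 246 rad/s

ω_n = √68600 = 262 rad/s; ζ = 178/(2·262) = 0.340.
ω_d = 262·√(1 − 0.340²) = 246 rad/s.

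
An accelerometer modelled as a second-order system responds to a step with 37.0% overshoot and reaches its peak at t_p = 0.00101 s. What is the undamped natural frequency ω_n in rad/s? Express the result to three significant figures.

ω_n ≈ 3260 rad/s

The overshoot fixes ζ = −ln(OS)/√(π²+ln²(OS)) = 0.302.
From t_p = π/ω_d, ω_d = π/0.00101 = 3110 rad/s, so ω_n = ω_d/√(1−ζ²) = 3260 rad/s.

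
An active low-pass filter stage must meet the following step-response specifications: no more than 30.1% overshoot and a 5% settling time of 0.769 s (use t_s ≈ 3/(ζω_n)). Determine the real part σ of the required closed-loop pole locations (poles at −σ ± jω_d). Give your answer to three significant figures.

The settling-time spec alone fixes σ = ζω_n = 3/t_s = 3/0.769 = 3.90.
(Overshoot then fixes ζ = 0.357 and hence ω_d = σ·√(1−ζ²)/ζ = 10.2 rad/s.)

σ ≈ 3.90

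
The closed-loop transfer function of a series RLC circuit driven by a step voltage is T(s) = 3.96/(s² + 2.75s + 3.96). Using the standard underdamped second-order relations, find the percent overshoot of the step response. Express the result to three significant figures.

Comparing the denominator to s² + 2ζω_n s + ω_n²: ω_n = √3.96 = 1.99 rad/s, and 2ζω_n = 2.75 so ζ = 2.75/(2·1.99) = 0.691.
%OS = 100 e^{−πζ/√(1−ζ²)} with ζ = 0.691 gives 4.96%.

%OS ≈ 4.96%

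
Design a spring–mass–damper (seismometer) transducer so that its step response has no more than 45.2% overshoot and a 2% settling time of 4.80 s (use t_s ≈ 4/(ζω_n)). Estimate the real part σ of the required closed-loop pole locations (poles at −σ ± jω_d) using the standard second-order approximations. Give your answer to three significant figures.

σ ≈ 0.833

The settling-time spec alone fixes σ = ζω_n = 4/t_s = 4/4.80 = 0.833.
(Overshoot then fixes ζ = 0.245 and hence ω_d = σ·√(1−ζ²)/ζ = 3.30 rad/s.)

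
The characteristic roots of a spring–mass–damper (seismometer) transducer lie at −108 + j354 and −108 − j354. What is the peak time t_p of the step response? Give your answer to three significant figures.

t_p ≈ 0.00887 s

t_p = π/ω_d with ω_d = 354 (the imaginary part), so t_p = 0.00887 s.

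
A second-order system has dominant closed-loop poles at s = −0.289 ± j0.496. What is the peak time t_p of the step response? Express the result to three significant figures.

t_p = π/ω_d with ω_d = 0.496 (the imaginary part), so t_p = 6.33 s.

t_p ≈ 6.33 s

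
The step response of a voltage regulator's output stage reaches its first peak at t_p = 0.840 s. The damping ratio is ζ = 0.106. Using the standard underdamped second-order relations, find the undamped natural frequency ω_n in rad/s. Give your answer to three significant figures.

Peak time t_p = π/ω_d, so ω_d = π/t_p = π/0.840 = 3.74 rad/s.
ω_n = ω_d/√(1−ζ²) = 3.74/√0.989 = 3.76 rad/s.

ω_n ≈ 3.76 rad/s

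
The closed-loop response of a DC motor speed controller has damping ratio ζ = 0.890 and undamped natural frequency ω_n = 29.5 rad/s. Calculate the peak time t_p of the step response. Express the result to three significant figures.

t_p ≈ 0.234 s

The damped frequency is ω_d = ω_n√(1−ζ²) = 29.5·√(1−0.792) = 13.5 rad/s.
Peak time t_p = π/ω_d = π/13.5 = 0.234 s.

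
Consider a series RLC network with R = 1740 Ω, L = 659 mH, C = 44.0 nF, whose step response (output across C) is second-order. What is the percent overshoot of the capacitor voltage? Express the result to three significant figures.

%OS ≈ 48.4%

For a series RLC circuit (capacitor voltage as output), ω_n = 1/√(LC) = 1/√(659 mH · 44.0 nF) = 5870 rad/s.
ζ = (R/2)·√(C/L) = (1740/2)·√(44.0 nF/659 mH) = 0.225.
Overshoot: exp(−π·0.225/√(1−0.225²)) = 0.484, i.e. 48.4%.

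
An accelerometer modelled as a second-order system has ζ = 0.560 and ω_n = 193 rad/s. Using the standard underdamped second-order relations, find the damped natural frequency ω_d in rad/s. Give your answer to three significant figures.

ω_d = ω_n√(1−ζ²) = 193·√0.686 = 160 rad/s.

ω_d ≈ 160 rad/s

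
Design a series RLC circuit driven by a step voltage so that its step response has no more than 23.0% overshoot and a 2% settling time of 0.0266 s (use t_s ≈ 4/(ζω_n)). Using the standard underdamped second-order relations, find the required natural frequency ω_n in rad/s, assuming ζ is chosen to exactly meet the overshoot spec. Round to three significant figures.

Inverting the overshoot relation: ζ = |ln 0.230|/√(π² + ln²0.230) = 0.424.
From t_s ≈ 4/(ζω_n): ω_n = 4/(ζ·t_s) = 4/(0.424·0.0266) = 355 rad/s.

ω_n ≈ 355 rad/s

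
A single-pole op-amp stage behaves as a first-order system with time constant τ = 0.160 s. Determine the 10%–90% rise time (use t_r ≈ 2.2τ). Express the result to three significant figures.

t_r ≈ 0.352 s

t_r ≈ 2.2τ = 0.352 s.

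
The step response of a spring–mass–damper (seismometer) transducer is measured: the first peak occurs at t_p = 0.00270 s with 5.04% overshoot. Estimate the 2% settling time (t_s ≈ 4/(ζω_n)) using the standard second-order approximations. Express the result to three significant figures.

t_s ≈ 0.00361 s

ζ from %OS: ζ = |ln 0.0504|/√(π²+ln²0.0504) = 0.689.
From t_p = π/ω_d, ω_d = π/0.00270 = 1160 rad/s, so ω_n = ω_d/√(1−ζ²) = 1610 rad/s.
t_s ≈ 4/(ζω_n) = 4/(0.689·1610) = 0.00361 s.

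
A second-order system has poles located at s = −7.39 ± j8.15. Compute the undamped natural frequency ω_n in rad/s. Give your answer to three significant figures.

With σ = 7.39, ω_d = 8.15: ω_n = √(σ²+ω_d²) = 11.0 rad/s, ζ = σ/ω_n = 0.672.

ω_n ≈ 11.0 rad/s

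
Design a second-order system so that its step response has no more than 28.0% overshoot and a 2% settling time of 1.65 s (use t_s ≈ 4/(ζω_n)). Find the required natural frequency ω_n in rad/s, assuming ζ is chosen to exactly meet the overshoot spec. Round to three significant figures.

ζ = −ln(OS)/√(π² + (ln OS)²). With OS = 0.280, ln OS = −1.273 and ζ = 1.273/3.390 = 0.376.
Then ω_n = 4/(ζ t_s) = 4/(0.376 × 1.65) = 6.46 rad/s.

ω_n ≈ 6.46 rad/s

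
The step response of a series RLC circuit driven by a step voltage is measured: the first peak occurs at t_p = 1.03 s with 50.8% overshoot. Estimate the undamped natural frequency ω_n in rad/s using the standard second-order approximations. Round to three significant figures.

ω_n ≈ 3.12 rad/s

ζ from %OS: ζ = |ln 0.508|/√(π²+ln²0.508) = 0.211.
t_p = π/ω_d ⇒ ω_d = 3.05 rad/s; then ω_n = ω_d/√(1−ζ²) = 3.12 rad/s.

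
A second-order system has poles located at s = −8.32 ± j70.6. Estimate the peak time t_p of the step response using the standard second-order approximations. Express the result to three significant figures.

t_p = π/ω_d with ω_d = 70.6 (the imaginary part), so t_p = 0.0445 s.

t_p ≈ 0.0445 s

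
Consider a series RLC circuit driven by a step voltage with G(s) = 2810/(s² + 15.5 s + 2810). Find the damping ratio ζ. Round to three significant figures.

ω_n = √2810 = 53.0 rad/s; ζ = 15.5/(2·53.0) = 0.146.

ζ ≈ 0.146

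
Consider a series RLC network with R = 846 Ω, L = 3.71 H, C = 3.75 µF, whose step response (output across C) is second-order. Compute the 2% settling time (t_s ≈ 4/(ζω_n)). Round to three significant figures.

t_s ≈ 0.0351 s

For a series RLC circuit (capacitor voltage as output), ω_n = 1/√(LC) = 1/√(3.71 H · 3.75 µF) = 268 rad/s.
ζ = (R/2)·√(C/L) = (846/2)·√(3.75 µF/3.71 H) = 0.425.
t_s ≈ 4/(ζω_n) = 0.0351 s.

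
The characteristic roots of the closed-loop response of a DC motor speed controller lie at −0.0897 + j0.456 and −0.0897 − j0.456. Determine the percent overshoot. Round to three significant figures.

%OS ≈ 53.9%

With σ = 0.0897, ω_d = 0.456: ω_n = √(σ²+ω_d²) = 0.465 rad/s, ζ = σ/ω_n = 0.193.
Overshoot: exp(−π·0.193/√(1−0.193²)) = 0.539, i.e. 53.9%.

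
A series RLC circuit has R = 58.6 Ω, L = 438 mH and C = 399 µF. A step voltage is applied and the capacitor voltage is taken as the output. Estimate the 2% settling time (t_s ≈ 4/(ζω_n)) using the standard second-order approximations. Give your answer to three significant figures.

For a series RLC circuit (capacitor voltage as output), ω_n = 1/√(LC) = 1/√(438 mH · 399 µF) = 75.6 rad/s.
ζ = (R/2)·√(C/L) = (58.6/2)·√(399 µF/438 mH) = 0.884.
t_s ≈ 4/(ζω_n) = 0.0598 s.

t_s ≈ 0.0598 s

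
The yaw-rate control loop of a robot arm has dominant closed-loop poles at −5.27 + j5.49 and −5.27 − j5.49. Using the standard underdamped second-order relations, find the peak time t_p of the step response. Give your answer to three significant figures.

t_p = π/ω_d with ω_d = 5.49 (the imaginary part), so t_p = 0.572 s.

t_p ≈ 0.572 s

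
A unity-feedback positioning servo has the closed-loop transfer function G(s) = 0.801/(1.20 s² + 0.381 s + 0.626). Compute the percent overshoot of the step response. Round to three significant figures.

Dividing through by 1.20: denominator becomes s² + 0.3175 s + 0.5217.
So ω_n = √0.5217 = 0.722 rad/s and ζ = 0.3175/(2·0.722) = 0.220.
%OS = 100 e^{−πζ/√(1−ζ²)} with ζ = 0.220 gives 49.3%.

%OS ≈ 49.3%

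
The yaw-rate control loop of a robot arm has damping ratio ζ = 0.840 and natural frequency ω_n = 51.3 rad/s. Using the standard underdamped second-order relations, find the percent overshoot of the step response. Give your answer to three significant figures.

For an underdamped second-order system, %OS = 100·exp(−πζ/√(1−ζ²)).
πζ/√(1−ζ²) = π·0.840/√(1−0.706) = 4.864, so %OS = 100·e^(−4.864) = 0.772%.

%OS ≈ 0.772%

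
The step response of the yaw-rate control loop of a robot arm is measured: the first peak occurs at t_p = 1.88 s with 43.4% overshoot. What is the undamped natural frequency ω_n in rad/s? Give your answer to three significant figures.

ζ from %OS: ζ = |ln 0.434|/√(π²+ln²0.434) = 0.257.
From t_p = π/ω_d, ω_d = π/1.88 = 1.67 rad/s, so ω_n = ω_d/√(1−ζ²) = 1.73 rad/s.

ω_n ≈ 1.73 rad/s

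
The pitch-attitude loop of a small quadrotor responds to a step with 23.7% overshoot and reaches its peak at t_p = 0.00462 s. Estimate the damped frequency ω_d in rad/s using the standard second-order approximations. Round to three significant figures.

t_p = π/ω_d, so ω_d = π/0.00462 = 680 rad/s.

ω_d ≈ 680 rad/s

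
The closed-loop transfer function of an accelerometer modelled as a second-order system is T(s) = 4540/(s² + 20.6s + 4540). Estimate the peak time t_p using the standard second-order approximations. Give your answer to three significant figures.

t_p ≈ 0.0472 s

ω_n = √4540 = 67.4 rad/s; ζ = 20.6/(2·67.4) = 0.153.
The damped frequency ω_d = ω_n√(1−ζ²) = 66.6 rad/s. Then t_p = π/ω_d = 0.0472 s.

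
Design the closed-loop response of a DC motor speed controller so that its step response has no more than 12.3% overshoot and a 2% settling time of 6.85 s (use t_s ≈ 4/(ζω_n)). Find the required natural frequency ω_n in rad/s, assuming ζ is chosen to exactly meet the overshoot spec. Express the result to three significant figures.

ζ = −ln(OS)/√(π² + (ln OS)²). With OS = 0.123, ln OS = −2.096 and ζ = 2.096/3.776 = 0.555.
From t_s ≈ 4/(ζω_n): ω_n = 4/(ζ·t_s) = 4/(0.555·6.85) = 1.05 rad/s.

ω_n ≈ 1.05 rad/s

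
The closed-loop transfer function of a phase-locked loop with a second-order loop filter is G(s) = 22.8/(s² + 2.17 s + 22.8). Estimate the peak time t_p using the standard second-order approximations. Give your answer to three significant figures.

Matching coefficients with s² + 2ζω_n s + ω_n² gives ω_n² = 22.8 ⇒ ω_n = 4.77 rad/s, and ζ = 2.17/(2ω_n) = 0.227.
The damped frequency ω_d = ω_n√(1−ζ²) = 4.65 rad/s. Then t_p = π/ω_d = 0.676 s.

t_p ≈ 0.676 s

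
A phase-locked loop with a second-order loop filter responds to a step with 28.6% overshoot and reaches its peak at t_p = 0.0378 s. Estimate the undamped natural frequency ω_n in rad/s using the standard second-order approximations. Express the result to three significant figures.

ζ from %OS: ζ = |ln 0.286|/√(π²+ln²0.286) = 0.370.
From t_p = π/ω_d, ω_d = π/0.0378 = 83.1 rad/s, so ω_n = ω_d/√(1−ζ²) = 89.5 rad/s.

ω_n ≈ 89.5 rad/s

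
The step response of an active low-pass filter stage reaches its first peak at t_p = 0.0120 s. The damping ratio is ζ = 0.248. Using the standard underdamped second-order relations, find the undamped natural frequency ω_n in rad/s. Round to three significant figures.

Peak time t_p = π/ω_d, so ω_d = π/t_p = π/0.0120 = 262 rad/s.
ω_n = ω_d/√(1−ζ²) = 262/√0.938 = 270 rad/s.

ω_n ≈ 270 rad/s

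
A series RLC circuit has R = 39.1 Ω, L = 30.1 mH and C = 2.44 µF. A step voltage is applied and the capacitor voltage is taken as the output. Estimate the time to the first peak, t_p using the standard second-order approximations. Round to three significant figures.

For a series RLC circuit (capacitor voltage as output), ω_n = 1/√(LC) = 1/√(30.1 mH · 2.44 µF) = 3690 rad/s.
ζ = (R/2)·√(C/L) = (39.1/2)·√(2.44 µF/30.1 mH) = 0.176.
ω_d = ω_n√(1−ζ²) = 3630 rad/s. t_p = π/ω_d = 0.000865 s.

t_p ≈ 0.000865 s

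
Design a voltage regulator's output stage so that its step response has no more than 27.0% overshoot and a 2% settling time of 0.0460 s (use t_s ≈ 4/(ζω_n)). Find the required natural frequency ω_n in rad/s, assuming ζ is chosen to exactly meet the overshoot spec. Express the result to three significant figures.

Inverting the overshoot relation: ζ = |ln 0.270|/√(π² + ln²0.270) = 0.385.
From t_s ≈ 4/(ζω_n): ω_n = 4/(ζ·t_s) = 4/(0.385·0.0460) = 226 rad/s.

ω_n ≈ 226 rad/s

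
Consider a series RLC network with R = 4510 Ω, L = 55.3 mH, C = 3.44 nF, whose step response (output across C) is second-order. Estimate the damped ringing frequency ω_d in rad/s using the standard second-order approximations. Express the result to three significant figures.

For a series RLC circuit (capacitor voltage as output), ω_n = 1/√(LC) = 1/√(55.3 mH · 3.44 nF) = 72500 rad/s.
ζ = (R/2)·√(C/L) = (4510/2)·√(3.44 nF/55.3 mH) = 0.562.
ω_d = ω_n√(1−ζ²) = 59900 rad/s.

ω_d ≈ 59900 rad/s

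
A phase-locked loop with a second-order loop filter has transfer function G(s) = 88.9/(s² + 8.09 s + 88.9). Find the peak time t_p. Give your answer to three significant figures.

Comparing the denominator to s² + 2ζω_n s + ω_n²: ω_n = √88.9 = 9.43 rad/s, and 2ζω_n = 8.09 so ζ = 8.09/(2·9.43) = 0.429.
ω_d = 9.43·√(1 − 0.429²) = 8.52 rad/s. Then t_p = π/ω_d = 0.369 s.

t_p ≈ 0.369 s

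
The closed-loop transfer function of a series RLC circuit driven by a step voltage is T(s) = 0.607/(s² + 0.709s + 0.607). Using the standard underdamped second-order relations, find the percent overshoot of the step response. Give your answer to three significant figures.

Matching coefficients with s² + 2ζω_n s + ω_n² gives ω_n² = 0.607 ⇒ ω_n = 0.779 rad/s, and ζ = 0.709/(2ω_n) = 0.455.
Overshoot: exp(−π·0.455/√(1−0.455²)) = 0.201, i.e. 20.1%.

%OS ≈ 20.1%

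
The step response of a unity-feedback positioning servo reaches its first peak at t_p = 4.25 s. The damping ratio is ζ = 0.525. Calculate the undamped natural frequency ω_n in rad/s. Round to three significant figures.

Peak time t_p = π/ω_d, so ω_d = π/t_p = π/4.25 = 0.739 rad/s.
ω_n = ω_d/√(1−ζ²) = 0.739/√0.724 = 0.869 rad/s.

ω_n ≈ 0.869 rad/s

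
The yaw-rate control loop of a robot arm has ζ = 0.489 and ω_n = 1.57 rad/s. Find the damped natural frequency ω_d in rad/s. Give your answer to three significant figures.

ω_d ≈ 1.37 rad/s

ω_d = ω_n√(1−ζ²) = 1.57·√0.761 = 1.37 rad/s.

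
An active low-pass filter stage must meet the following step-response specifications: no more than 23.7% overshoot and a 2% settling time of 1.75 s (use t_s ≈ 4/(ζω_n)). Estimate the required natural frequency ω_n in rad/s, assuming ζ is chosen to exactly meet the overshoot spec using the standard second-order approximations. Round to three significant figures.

ζ = −ln(OS)/√(π² + (ln OS)²). With OS = 0.237, ln OS = −1.440 and ζ = 1.440/3.456 = 0.417.
From t_s ≈ 4/(ζω_n): ω_n = 4/(ζ·t_s) = 4/(0.417·1.75) = 5.49 rad/s.

ω_n ≈ 5.49 rad/s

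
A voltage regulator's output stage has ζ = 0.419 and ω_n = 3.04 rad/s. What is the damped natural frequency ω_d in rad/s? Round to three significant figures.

ω_d = ω_n√(1−ζ²) = 3.04·√0.824 = 2.76 rad/s.

ω_d ≈ 2.76 rad/s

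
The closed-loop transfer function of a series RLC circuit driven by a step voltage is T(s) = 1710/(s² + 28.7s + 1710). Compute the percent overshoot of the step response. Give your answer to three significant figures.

%OS ≈ 31.3%

Matching coefficients with s² + 2ζω_n s + ω_n² gives ω_n² = 1710 ⇒ ω_n = 41.4 rad/s, and ζ = 28.7/(2ω_n) = 0.347.
%OS = 100 e^{−πζ/√(1−ζ²)} with ζ = 0.347 gives 31.3%.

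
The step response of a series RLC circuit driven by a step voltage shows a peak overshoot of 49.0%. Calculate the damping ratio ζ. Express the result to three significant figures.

ζ = −ln(OS)/√(π² + (ln OS)²). With OS = 0.490, ln OS = −0.7133 and ζ = 0.7133/3.222 = 0.221.

ζ ≈ 0.221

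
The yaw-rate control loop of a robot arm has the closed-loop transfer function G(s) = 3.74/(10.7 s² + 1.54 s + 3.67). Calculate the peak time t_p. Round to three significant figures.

Dividing through by 10.7: denominator becomes s² + 0.1439 s + 0.3430.
So ω_n = √0.3430 = 0.586 rad/s and ζ = 0.1439/(2·0.586) = 0.123.
ω_d = 0.586·√(1 − 0.123²) = 0.581 rad/s. t_p = π/ω_d = 5.41 s.

t_p ≈ 5.41 s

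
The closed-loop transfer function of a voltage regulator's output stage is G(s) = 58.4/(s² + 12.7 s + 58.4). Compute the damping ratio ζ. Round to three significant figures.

ω_n = √58.4 = 7.64 rad/s; ζ = 12.7/(2·7.64) = 0.831.

ζ ≈ 0.831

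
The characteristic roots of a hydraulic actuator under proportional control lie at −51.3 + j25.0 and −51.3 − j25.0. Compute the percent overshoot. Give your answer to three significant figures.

%OS ≈ 0.159%

With σ = 51.3, ω_d = 25.0: ω_n = √(σ²+ω_d²) = 57.1 rad/s, ζ = σ/ω_n = 0.899.
%OS = 100·exp(−πζ/√(1−ζ²)) = 0.159%.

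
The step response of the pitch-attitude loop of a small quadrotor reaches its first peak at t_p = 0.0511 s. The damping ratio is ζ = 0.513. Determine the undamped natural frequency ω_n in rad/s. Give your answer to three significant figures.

Peak time t_p = π/ω_d, so ω_d = π/t_p = π/0.0511 = 61.5 rad/s.
ω_n = ω_d/√(1−ζ²) = 61.5/√0.737 = 71.6 rad/s.

ω_n ≈ 71.6 rad/s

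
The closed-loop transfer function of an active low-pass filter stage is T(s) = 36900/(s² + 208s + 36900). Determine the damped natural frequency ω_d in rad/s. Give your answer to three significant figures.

ω_d ≈ 162 rad/s

ω_n = √36900 = 192 rad/s; ζ = 208/(2·192) = 0.541.
ω_d = ω_n√(1−ζ²) = 162 rad/s.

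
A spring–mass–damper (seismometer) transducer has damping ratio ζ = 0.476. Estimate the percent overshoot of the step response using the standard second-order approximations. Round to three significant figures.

%OS ≈ 18.3%

For an underdamped second-order system, %OS = 100·exp(−πζ/√(1−ζ²)).
πζ/√(1−ζ²) = π·0.476/√(1−0.227) = 1.700, so %OS = 100·e^(−1.700) = 18.3%.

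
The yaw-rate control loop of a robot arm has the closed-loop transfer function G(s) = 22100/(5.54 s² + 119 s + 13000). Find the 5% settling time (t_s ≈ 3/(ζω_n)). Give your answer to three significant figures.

Dividing through by 5.54: denominator becomes s² + 21.48 s + 2347.
So ω_n = √2347 = 48.4 rad/s and ζ = 21.48/(2·48.4) = 0.222.
t_s ≈ 3/(ζω_n) = 0.279 s.

t_s ≈ 0.279 s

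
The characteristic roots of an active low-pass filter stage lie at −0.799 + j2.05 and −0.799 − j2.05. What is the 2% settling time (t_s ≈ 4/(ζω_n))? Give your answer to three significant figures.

For poles at −σ ± jω_d, ζω_n = σ = 0.799, so t_s ≈ 4/σ = 5.01 s.

t_s ≈ 5.01 s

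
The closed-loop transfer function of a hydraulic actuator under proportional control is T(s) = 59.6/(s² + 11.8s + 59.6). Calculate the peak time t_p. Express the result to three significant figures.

t_p ≈ 0.631 s

Matching coefficients with s² + 2ζω_n s + ω_n² gives ω_n² = 59.6 ⇒ ω_n = 7.72 rad/s, and ζ = 11.8/(2ω_n) = 0.764.
ω_d = ω_n√(1−ζ²) = 4.98 rad/s. Then t_p = π/ω_d = 0.631 s.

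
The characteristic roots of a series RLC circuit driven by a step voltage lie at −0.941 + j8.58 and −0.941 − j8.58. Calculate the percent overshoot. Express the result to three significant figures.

%OS ≈ 70.9%

|pole| = ω_n = √(0.941² + 8.58²) = 8.63 rad/s; ζ = cos θ = σ/ω_n = 0.109.
%OS = 100 e^{−πζ/√(1−ζ²)} with ζ = 0.109 gives 70.9%.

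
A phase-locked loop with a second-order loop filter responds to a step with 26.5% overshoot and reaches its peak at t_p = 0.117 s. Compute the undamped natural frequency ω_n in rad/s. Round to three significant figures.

ω_n ≈ 29.2 rad/s

From the overshoot, ζ = −ln(OS)/√(π²+ln²(OS)) = 0.389.
From t_p = π/ω_d, ω_d = π/0.117 = 26.9 rad/s, so ω_n = ω_d/√(1−ζ²) = 29.2 rad/s.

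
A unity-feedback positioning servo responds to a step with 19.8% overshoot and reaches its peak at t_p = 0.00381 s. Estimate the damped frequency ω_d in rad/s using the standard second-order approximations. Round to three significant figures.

t_p = π/ω_d, so ω_d = π/0.00381 = 825 rad/s.

ω_d ≈ 825 rad/s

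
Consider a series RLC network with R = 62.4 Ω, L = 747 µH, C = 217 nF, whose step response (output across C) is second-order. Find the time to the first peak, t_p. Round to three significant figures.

For a series RLC circuit (capacitor voltage as output), ω_n = 1/√(LC) = 1/√(747 µH · 217 nF) = 78500 rad/s.
ζ = (R/2)·√(C/L) = (62.4/2)·√(217 nF/747 µH) = 0.532.
The damped frequency ω_d = ω_n√(1−ζ²) = 66500 rad/s. t_p = π/ω_d = 0.0000472 s.

t_p ≈ 0.0000472 s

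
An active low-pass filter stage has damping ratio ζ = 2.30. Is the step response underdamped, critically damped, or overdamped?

Since ζ = 2.30 > 1, the system is overdamped.

overdamped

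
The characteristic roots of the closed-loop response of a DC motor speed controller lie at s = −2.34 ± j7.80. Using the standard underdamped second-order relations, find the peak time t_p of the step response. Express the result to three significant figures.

t_p = π/ω_d with ω_d = 7.80 (the imaginary part), so t_p = 0.403 s.

t_p ≈ 0.403 s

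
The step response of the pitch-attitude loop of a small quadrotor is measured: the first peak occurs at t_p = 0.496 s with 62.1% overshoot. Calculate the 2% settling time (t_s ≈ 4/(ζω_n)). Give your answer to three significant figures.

The overshoot fixes ζ = −ln(OS)/√(π²+ln²(OS)) = 0.150.
t_p = π/ω_d ⇒ ω_d = 6.33 rad/s; then ω_n = ω_d/√(1−ζ²) = 6.41 rad/s.
t_s ≈ 4/(ζω_n) = 4/(0.150·6.41) = 4.16 s.

t_s ≈ 4.16 s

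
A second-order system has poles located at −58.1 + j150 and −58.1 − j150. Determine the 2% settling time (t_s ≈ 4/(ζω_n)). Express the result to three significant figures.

t_s ≈ 0.0688 s

For poles at −σ ± jω_d, ζω_n = σ = 58.1, so t_s ≈ 4/σ = 0.0688 s.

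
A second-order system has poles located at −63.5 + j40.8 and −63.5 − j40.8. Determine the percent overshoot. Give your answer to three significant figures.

The poles are at −σ ± jω_d with σ = 63.5 and ω_d = 40.8, so ω_n = √(σ²+ω_d²) = 75.5 rad/s and ζ = σ/ω_n = 0.841.
Overshoot: exp(−π·0.841/√(1−0.841²)) = 0.00753, i.e. 0.753%.

%OS ≈ 0.753%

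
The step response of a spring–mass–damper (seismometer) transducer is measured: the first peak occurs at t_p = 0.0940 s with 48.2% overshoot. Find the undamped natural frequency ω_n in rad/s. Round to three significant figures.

The overshoot fixes ζ = −ln(OS)/√(π²+ln²(OS)) = 0.226.
From t_p = π/ω_d, ω_d = π/0.0940 = 33.4 rad/s, so ω_n = ω_d/√(1−ζ²) = 34.3 rad/s.

ω_n ≈ 34.3 rad/s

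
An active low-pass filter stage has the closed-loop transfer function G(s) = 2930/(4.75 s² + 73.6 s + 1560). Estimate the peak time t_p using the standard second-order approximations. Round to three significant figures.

Dividing through by 4.75: denominator becomes s² + 15.49 s + 328.4.
So ω_n = √328.4 = 18.1 rad/s and ζ = 15.49/(2·18.1) = 0.428.
The damped frequency ω_d = ω_n√(1−ζ²) = 16.4 rad/s. t_p = π/ω_d = 0.192 s.

t_p ≈ 0.192 s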